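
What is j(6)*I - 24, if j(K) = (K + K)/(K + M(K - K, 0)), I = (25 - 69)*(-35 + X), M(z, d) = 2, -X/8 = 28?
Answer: 17070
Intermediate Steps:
X = -224 (X = -8*28 = -224)
I = 11396 (I = (25 - 69)*(-35 - 224) = -44*(-259) = 11396)
j(K) = 2*K/(2 + K) (j(K) = (K + K)/(K + 2) = (2*K)/(2 + K) = 2*K/(2 + K))
j(6)*I - 24 = (2*6/(2 + 6))*11396 - 24 = (2*6/8)*11396 - 24 = (2*6*(⅛))*11396 - 24 = (3/2)*11396 - 24 = 17094 - 24 = 17070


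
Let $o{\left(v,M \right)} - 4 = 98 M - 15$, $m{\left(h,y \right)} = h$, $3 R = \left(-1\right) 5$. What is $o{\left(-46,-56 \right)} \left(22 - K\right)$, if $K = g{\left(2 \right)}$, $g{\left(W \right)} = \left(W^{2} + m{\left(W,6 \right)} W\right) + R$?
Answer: $-86151$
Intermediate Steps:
$R = - \frac{5}{3}$ ($R = \frac{\left(-1\right) 5}{3} = \frac{1}{3} \left(-5\right) = - \frac{5}{3} \approx -1.6667$)
$g{\left(W \right)} = - \frac{5}{3} + 2 W^{2}$ ($g{\left(W \right)} = \left(W^{2} + W W\right) - \frac{5}{3} = \left(W^{2} + W^{2}\right) - \frac{5}{3} = 2 W^{2} - \frac{5}{3} = - \frac{5}{3} + 2 W^{2}$)
$o{\left(v,M \right)} = -11 + 98 M$ ($o{\left(v,M \right)} = 4 + \left(98 M - 15\right) = 4 + \left(-15 + 98 M\right) = -11 + 98 M$)
$K = \frac{19}{3}$ ($K = - \frac{5}{3} + 2 \cdot 2^{2} = - \frac{5}{3} + 2 \cdot 4 = - \frac{5}{3} + 8 = \frac{19}{3} \approx 6.3333$)
$o{\left(-46,-56 \right)} \left(22 - K\right) = \left(-11 + 98 \left(-56\right)\right) \left(22 - \frac{19}{3}\right) = \left(-11 - 5488\right) \left(22 - \frac{19}{3}\right) = \left(-5499\right) \frac{47}{3} = -86151$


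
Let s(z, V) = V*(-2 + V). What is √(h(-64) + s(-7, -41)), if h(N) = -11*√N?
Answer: √(1763 - 88*I) ≈ 42.001 - 1.0476*I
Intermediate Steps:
√(h(-64) + s(-7, -41)) = √(-88*I - 41*(-2 - 41)) = √(-88*I - 41*(-43)) = √(-88*I + 1763) = √(1763 - 88*I)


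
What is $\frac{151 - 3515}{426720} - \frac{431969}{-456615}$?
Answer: $\frac{3046562647}{3247445880} \approx 0.93814$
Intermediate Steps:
$\frac{151 - 3515}{426720} - \frac{431969}{-456615} = \left(151 - 3515\right) \frac{1}{426720} - - \frac{431969}{456615} = \left(-3364\right) \frac{1}{426720} + \frac{431969}{456615} = - \frac{841}{106680} + \frac{431969}{456615} = \frac{3046562647}{3247445880}$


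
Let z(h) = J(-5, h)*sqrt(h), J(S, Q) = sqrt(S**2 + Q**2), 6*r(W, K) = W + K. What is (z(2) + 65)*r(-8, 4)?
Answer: -130/3 - 2*sqrt(58)/3 ≈ -48.411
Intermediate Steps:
r(W, K) = K/6 + W/6 (r(W, K) = (W + K)/6 = (K + W)/6 = K/6 + W/6)
J(S, Q) = sqrt(Q**2 + S**2)
z(h) = sqrt(h)*sqrt(25 + h**2) (z(h) = sqrt(h**2 + (-5)**2)*sqrt(h) = sqrt(h**2 + 25)*sqrt(h) = sqrt(25 + h**2)*sqrt(h) = sqrt(h)*sqrt(25 + h**2))
(z(2) + 65)*r(-8, 4) = (sqrt(2)*sqrt(25 + 2**2) + 65)*((1/6)*4 + (1/6)*(-8)) = (sqrt(2)*sqrt(25 + 4) + 65)*(2/3 - 4/3) = (sqrt(2)*sqrt(29) + 65)*(-2/3) = (sqrt(58) + 65)*(-2/3) = (65 + sqrt(58))*(-2/3) = -130/3 - 2*sqrt(58)/3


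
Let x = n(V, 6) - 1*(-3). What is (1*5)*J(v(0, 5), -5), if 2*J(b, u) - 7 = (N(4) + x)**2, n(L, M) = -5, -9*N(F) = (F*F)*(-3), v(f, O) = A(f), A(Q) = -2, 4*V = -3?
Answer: 815/18 ≈ 45.278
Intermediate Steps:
V = -3/4 (V = (1/4)*(-3) = -3/4 ≈ -0.75000)
v(f, O) = -2
N(F) = F**2/3 (N(F) = -F*F*(-3)/9 = -F**2*(-3)/9 = -(-1)*F**2/3 = F**2/3)
x = -2 (x = -5 - 1*(-3) = -5 + 3 = -2)
J(b, u) = 163/18 (J(b, u) = 7/2 + ((1/3)*4**2 - 2)**2/2 = 7/2 + ((1/3)*16 - 2)**2/2 = 7/2 + (16/3 - 2)**2/2 = 7/2 + (10/3)**2/2 = 7/2 + (1/2)*(100/9) = 7/2 + 50/9 = 163/18)
(1*5)*J(v(0, 5), -5) = (1*5)*(163/18) = 5*(163/18) = 815/18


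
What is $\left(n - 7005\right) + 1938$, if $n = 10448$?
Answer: $5381$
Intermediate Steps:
$\left(n - 7005\right) + 1938 = \left(10448 - 7005\right) + 1938 = 3443 + 1938 = 5381$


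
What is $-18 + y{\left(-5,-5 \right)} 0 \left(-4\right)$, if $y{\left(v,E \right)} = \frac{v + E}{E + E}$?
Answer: $-18$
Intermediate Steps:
$y{\left(v,E \right)} = \frac{E + v}{2 E}$
$-18 + y{\left(-5,-5 \right)} 0 \left(-4\right) = -18 + \frac{-5 - 5}{2 \left(-5\right)} 0 \left(-4\right) = -18 + \frac{1}{2} \left(- \frac{1}{5}\right) \left(-10\right) 0 = -18 + 1 \cdot 0 = -18 + 0 = -18$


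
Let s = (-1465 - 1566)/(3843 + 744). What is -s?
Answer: 3031/4587 ≈ 0.66078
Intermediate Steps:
s = -3031/4587 ≈ -0.66078
-s = -1*(-3031/4587) = 3031/4587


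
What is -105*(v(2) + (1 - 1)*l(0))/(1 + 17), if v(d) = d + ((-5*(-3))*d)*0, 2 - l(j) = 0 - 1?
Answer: -35/3 ≈ -11.667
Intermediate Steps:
l(j) = 3 (l(j) = 2 - (0 - 1) = 2 - 1*(-1) = 2 + 1 = 3)
v(d) = d (v(d) = d + (15*d)*0 = d + 0 = d)
-105*(v(2) + (1 - 1)*l(0))/(1 + 17) = -105*(2 + (1 - 1)*3)/(1 + 17) = -105*(2 + 0*3)/18 = -105*(2 + 0)/18 = -210/18 = -105*⅑ = -35/3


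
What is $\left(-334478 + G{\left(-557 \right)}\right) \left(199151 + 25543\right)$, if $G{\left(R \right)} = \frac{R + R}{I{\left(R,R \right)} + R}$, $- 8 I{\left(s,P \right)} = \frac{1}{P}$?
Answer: $- \frac{186533413960605516}{2481991} \approx -7.5155 \cdot 10^{10}$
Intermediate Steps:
$I{\left(s,P \right)} = - \frac{1}{8 P}$
$G{\left(R \right)} = \frac{2 R}{R - \frac{1}{8 R}}$ ($G{\left(R \right)} = \frac{R + R}{- \frac{1}{8 R} + R} = \frac{2 R}{R - \frac{1}{8 R}}$)
$\left(-334478 + G{\left(-557 \right)}\right) \left(199151 + 25543\right) = \left(-334478 + \frac{16 \left(-557\right)^{2}}{-1 + 8 \left(-557\right)^{2}}\right) \left(199151 + 25543\right) = \left(-334478 + 16 \cdot 310249 \frac{1}{-1 + 8 \cdot 310249}\right) 224694 = \left(-334478 + 16 \cdot 310249 \frac{1}{-1 + 2481992}\right) 224694 = \left(-334478 + 16 \cdot 310249 \cdot \frac{1}{2481991}\right) 224694 = \left(-334478 + \frac{4963984}{2481991}\right) 224694 = \left(- \frac{830166421714}{2481991}\right) 224694 = - \frac{186533413960605516}{2481991}$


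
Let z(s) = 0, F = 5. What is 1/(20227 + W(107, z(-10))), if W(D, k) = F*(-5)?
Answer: 1/20202 ≈ 4.9500e-5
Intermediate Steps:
W(D, k) = -25 (W(D, k) = 5*(-5) = -25)
1/(20227 + W(107, z(-10))) = 1/(20227 - 25) = 1/20202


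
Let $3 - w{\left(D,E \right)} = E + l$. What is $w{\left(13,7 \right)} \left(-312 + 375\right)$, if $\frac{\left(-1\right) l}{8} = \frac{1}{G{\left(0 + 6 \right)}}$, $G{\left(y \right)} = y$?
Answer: $-168$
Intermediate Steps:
$l = - \frac{4}{3}$ ($l = - \frac{8}{0 + 6} = - \frac{8}{6} = \left(-8\right) \frac{1}{6} = - \frac{4}{3} \approx -1.3333$)
$w{\left(D,E \right)} = \frac{13}{3} - E$ ($w{\left(D,E \right)} = 3 - \left(E - \frac{4}{3}\right) = 3 - \left(- \frac{4}{3} + E\right) = \frac{13}{3} - E$)
$w{\left(13,7 \right)} \left(-312 + 375\right) = \left(\frac{13}{3} - 7\right) \left(-312 + 375\right) = \left(\frac{13}{3} - 7\right) 63 = \left(- \frac{8}{3}\right) 63 = -168$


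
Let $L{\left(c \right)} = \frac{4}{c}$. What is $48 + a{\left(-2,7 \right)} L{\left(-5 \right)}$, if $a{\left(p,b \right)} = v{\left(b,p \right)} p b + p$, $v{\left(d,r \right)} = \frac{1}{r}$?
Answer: $44$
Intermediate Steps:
$a{\left(p,b \right)} = b + p$ ($a{\left(p,b \right)} = \frac{p}{p} b + p = 1 b + p = b + p$)
$48 + a{\left(-2,7 \right)} L{\left(-5 \right)} = 48 + \left(7 - 2\right) \frac{4}{-5} = 48 + 5 \cdot 4 \left(- \frac{1}{5}\right) = 48 + 5 \left(- \frac{4}{5}\right) = 48 - 4 = 44$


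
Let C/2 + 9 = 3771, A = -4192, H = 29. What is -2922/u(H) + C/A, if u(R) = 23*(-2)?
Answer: 1487865/24104 ≈ 61.727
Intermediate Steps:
u(R) = -46
C = 7524 (C = -18 + 2*3771 = -18 + 7542 = 7524)
-2922/u(H) + C/A = -2922/(-46) + 7524/(-4192) = -2922*(-1/46) + 7524*(-1/4192) = 1461/23 - 1881/1048 = 1487865/24104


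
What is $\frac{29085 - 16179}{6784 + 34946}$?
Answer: $\frac{2151}{6955} \approx 0.30927$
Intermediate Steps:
$\frac{29085 - 16179}{6784 + 34946} = \frac{12906}{41730} = 12906 \cdot \frac{1}{41730} = \frac{2151}{6955}$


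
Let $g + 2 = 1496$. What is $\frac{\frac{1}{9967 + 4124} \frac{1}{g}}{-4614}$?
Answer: $- \frac{1}{97133715756} \approx -1.0295 \cdot 10^{-11}$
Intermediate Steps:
$g = 1494$ ($g = -2 + 1496 = 1494$)
$\frac{\frac{1}{9967 + 4124} \frac{1}{g}}{-4614} = \frac{\frac{1}{9967 + 4124} \cdot \frac{1}{1494}}{-4614} = \frac{1}{14091} \cdot \frac{1}{1494} \left(- \frac{1}{4614}\right) = \frac{1}{21051954} \left(- \frac{1}{4614}\right) = - \frac{1}{97133715756}$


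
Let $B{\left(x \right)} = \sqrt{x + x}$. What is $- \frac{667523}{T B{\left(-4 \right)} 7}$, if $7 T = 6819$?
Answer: $\frac{667523 i \sqrt{2}}{27276} \approx 34.61 i$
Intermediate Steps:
$T = \frac{6819}{7}$ ($T = \frac{1}{7} \cdot 6819 = \frac{6819}{7} \approx 974.14$)
$B{\left(x \right)} = \sqrt{2} \sqrt{x}$ ($B{\left(x \right)} = \sqrt{2 x} = \sqrt{2} \sqrt{x}$)
$- \frac{667523}{T B{\left(-4 \right)} 7} = - \frac{667523}{\frac{6819}{7} \sqrt{2} \sqrt{-4} \cdot 7} = - \frac{667523}{\frac{6819}{7} \sqrt{2} \cdot 2 i 7} = - \frac{667523}{\frac{6819}{7} \cdot 2 i \sqrt{2} \cdot 7} = - \frac{667523}{\frac{6819}{7} \cdot 14 i \sqrt{2}} = - \frac{667523}{13638 i \sqrt{2}} = - 667523 \left(- \frac{i \sqrt{2}}{27276}\right) = \frac{667523 i \sqrt{2}}{27276}$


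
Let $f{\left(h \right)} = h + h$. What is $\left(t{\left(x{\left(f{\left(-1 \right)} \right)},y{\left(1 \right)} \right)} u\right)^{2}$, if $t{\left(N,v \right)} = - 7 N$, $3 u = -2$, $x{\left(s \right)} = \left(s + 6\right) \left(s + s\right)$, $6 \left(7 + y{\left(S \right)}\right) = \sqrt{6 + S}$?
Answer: $\frac{50176}{9} \approx 5575.1$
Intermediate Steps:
$y{\left(S \right)} = -7 + \frac{\sqrt{6 + S}}{6}$
$f{\left(h \right)} = 2 h$
$x{\left(s \right)} = 2 s \left(6 + s\right)$ ($x{\left(s \right)} = \left(6 + s\right) 2 s = 2 s \left(6 + s\right)$)
$u = - \frac{2}{3}$ ($u = \frac{1}{3} \left(-2\right) = - \frac{2}{3} \approx -0.66667$)
$\left(t{\left(x{\left(f{\left(-1 \right)} \right)},y{\left(1 \right)} \right)} u\right)^{2} = \left(- 7 \cdot 2 \cdot 2 \left(-1\right) \left(6 + 2 \left(-1\right)\right) \left(- \frac{2}{3}\right)\right)^{2} = \left(- 7 \cdot 2 \left(-2\right) \left(6 - 2\right) \left(- \frac{2}{3}\right)\right)^{2} = \left(- 7 \cdot 2 \left(-2\right) 4 \left(- \frac{2}{3}\right)\right)^{2} = \left(\left(-7\right) \left(-16\right) \left(- \frac{2}{3}\right)\right)^{2} = \left(112 \left(- \frac{2}{3}\right)\right)^{2} = \left(- \frac{224}{3}\right)^{2} = \frac{50176}{9}$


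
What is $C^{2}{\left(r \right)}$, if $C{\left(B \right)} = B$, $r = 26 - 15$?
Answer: $121$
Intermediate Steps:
$r = 11$
$C^{2}{\left(r \right)} = 11^{2} = 121$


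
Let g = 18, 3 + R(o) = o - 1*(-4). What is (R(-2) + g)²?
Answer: 289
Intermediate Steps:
R(o) = 1 + o (R(o) = -3 + (o - 1*(-4)) = -3 + (o + 4) = -3 + (4 + o) = 1 + o)
(R(-2) + g)² = ((1 - 2) + 18)² = (-1 + 18)² = 17² = 289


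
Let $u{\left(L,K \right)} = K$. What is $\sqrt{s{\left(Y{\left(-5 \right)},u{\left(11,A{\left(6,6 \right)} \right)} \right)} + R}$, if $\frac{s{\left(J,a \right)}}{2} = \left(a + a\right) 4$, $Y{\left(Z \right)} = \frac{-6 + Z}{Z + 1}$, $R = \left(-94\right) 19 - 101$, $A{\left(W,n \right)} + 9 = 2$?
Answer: $i \sqrt{1999} \approx 44.71 i$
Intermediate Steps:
$A{\left(W,n \right)} = -7$ ($A{\left(W,n \right)} = -9 + 2 = -7$)
$R = -1887$ ($R = -1786 - 101 = -1887$)
$Y{\left(Z \right)} = \frac{-6 + Z}{1 + Z}$
$s{\left(J,a \right)} = 16 a$ ($s{\left(J,a \right)} = 2 \left(a + a\right) 4 = 2 \cdot 2 a 4 = 2 \cdot 8 a = 16 a$)
$\sqrt{s{\left(Y{\left(-5 \right)},u{\left(11,A{\left(6,6 \right)} \right)} \right)} + R} = \sqrt{16 \left(-7\right) - 1887} = \sqrt{-112 - 1887} = \sqrt{-1999} = i \sqrt{1999}$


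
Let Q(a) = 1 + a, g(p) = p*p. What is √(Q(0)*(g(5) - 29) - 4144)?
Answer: 2*I*√1037 ≈ 64.405*I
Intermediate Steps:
g(p) = p²
√(Q(0)*(g(5) - 29) - 4144) = √((1 + 0)*(5² - 29) - 4144) = √(1*(25 - 29) - 4144) = √(1*(-4) - 4144) = √(-4 - 4144) = √(-4148) = 2*I*√1037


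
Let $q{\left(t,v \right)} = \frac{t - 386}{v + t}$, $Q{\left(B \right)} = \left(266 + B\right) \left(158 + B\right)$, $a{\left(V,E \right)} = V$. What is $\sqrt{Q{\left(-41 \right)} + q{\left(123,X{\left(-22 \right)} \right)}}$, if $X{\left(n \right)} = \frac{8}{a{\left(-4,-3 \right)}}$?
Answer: $\frac{\sqrt{3185062}}{11} \approx 162.24$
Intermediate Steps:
$Q{\left(B \right)} = \left(158 + B\right) \left(266 + B\right)$
$X{\left(n \right)} = -2$ ($X{\left(n \right)} = \frac{8}{-4} = 8 \left(- \frac{1}{4}\right) = -2$)
$q{\left(t,v \right)} = \frac{-386 + t}{t + v}$
$\sqrt{Q{\left(-41 \right)} + q{\left(123,X{\left(-22 \right)} \right)}} = \sqrt{\left(42028 + \left(-41\right)^{2} + 424 \left(-41\right)\right) + \frac{-386 + 123}{123 - 2}} = \sqrt{\left(42028 + 1681 - 17384\right) + \frac{1}{121} \left(-263\right)} = \sqrt{26325 + \frac{1}{121} \left(-263\right)} = \sqrt{26325 - \frac{263}{121}} = \sqrt{\frac{3185062}{121}} = \frac{\sqrt{3185062}}{11}$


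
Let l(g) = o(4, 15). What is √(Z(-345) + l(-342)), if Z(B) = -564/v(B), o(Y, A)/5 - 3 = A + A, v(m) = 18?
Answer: √1203/3 ≈ 11.561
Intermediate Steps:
o(Y, A) = 15 + 10*A (o(Y, A) = 15 + 5*(A + A) = 15 + 5*(2*A) = 15 + 10*A)
Z(B) = -94/3 (Z(B) = -564/18 = -564*1/18 = -94/3)
l(g) = 165 (l(g) = 15 + 10*15 = 15 + 150 = 165)
√(Z(-345) + l(-342)) = √(-94/3 + 165) = √(401/3) = √1203/3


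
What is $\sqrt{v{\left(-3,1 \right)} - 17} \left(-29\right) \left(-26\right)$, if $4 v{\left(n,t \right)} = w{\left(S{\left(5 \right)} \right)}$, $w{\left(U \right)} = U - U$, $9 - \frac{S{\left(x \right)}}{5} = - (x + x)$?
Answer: $754 i \sqrt{17} \approx 3108.8 i$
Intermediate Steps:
$S{\left(x \right)} = 45 + 10 x$ ($S{\left(x \right)} = 45 - 5 \left(- (x + x)\right) = 45 - 5 \left(- 2 x\right) = 45 + 10 x$)
$w{\left(U \right)} = 0$
$v{\left(n,t \right)} = 0$ ($v{\left(n,t \right)} = \frac{1}{4} \cdot 0 = 0$)
$\sqrt{v{\left(-3,1 \right)} - 17} \left(-29\right) \left(-26\right) = \sqrt{0 - 17} \left(-29\right) \left(-26\right) = \sqrt{-17} \left(-29\right) \left(-26\right) = i \sqrt{17} \left(-29\right) \left(-26\right) = - 29 i \sqrt{17} \left(-26\right) = 754 i \sqrt{17}$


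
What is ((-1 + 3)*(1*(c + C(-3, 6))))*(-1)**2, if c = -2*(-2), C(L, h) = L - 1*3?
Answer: -4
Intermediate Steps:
C(L, h) = -3 + L (C(L, h) = L - 3 = -3 + L)
c = 4
((-1 + 3)*(1*(c + C(-3, 6))))*(-1)**2 = ((-1 + 3)*(1*(4 + (-3 - 3))))*(-1)**2 = (2*(1*(4 - 6)))*1 = (2*(1*(-2)))*1 = (2*(-2))*1 = -4*1 = -4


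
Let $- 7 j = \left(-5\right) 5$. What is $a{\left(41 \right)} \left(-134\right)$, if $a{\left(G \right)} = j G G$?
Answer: $- \frac{5631350}{7} \approx -8.0448 \cdot 10^{5}$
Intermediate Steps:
$j = \frac{25}{7}$ ($j = - \frac{\left(-5\right) 5}{7} = \left(- \frac{1}{7}\right) \left(-25\right) = \frac{25}{7} \approx 3.5714$)
$a{\left(G \right)} = \frac{25 G^{2}}{7}$ ($a{\left(G \right)} = \frac{25 G}{7} G = \frac{25 G^{2}}{7}$)
$a{\left(41 \right)} \left(-134\right) = \frac{25 \cdot 41^{2}}{7} \left(-134\right) = \frac{25}{7} \cdot 1681 \left(-134\right) = \frac{42025}{7} \left(-134\right) = - \frac{5631350}{7}$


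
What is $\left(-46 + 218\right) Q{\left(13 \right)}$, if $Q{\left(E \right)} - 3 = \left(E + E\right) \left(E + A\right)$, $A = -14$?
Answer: $-3956$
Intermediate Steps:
$Q{\left(E \right)} = 3 + 2 E \left(-14 + E\right)$ ($Q{\left(E \right)} = 3 + \left(E + E\right) \left(E - 14\right) = 3 + 2 E \left(-14 + E\right)$)
$\left(-46 + 218\right) Q{\left(13 \right)} = \left(-46 + 218\right) \left(3 - 364 + 2 \cdot 13^{2}\right) = 172 \left(3 - 364 + 2 \cdot 169\right) = 172 \left(3 - 364 + 338\right) = 172 \left(-23\right) = -3956$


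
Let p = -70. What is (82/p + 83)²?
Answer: 8202496/1225 ≈ 6695.9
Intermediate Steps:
(82/p + 83)² = (82/(-70) + 83)² = (82*(-1/70) + 83)² = (-41/35 + 83)² = (2864/35)² = 8202496/1225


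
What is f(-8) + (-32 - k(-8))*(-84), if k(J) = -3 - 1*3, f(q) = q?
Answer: 2176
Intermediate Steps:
k(J) = -6 (k(J) = -3 - 3 = -6)
f(-8) + (-32 - k(-8))*(-84) = -8 + (-32 - 1*(-6))*(-84) = -8 + (-32 + 6)*(-84) = -8 - 26*(-84) = -8 + 2184 = 2176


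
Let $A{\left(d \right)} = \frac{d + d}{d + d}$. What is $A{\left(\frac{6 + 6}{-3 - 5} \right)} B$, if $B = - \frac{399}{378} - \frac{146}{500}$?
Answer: $- \frac{1516}{1125} \approx -1.3476$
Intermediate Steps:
$A{\left(d \right)} = 1$ ($A{\left(d \right)} = \frac{2 d}{2 d} = 2 d \frac{1}{2 d} = 1$)
$B = - \frac{1516}{1125}$ ($B = \left(-399\right) \frac{1}{378} - \frac{73}{250} = - \frac{19}{18} - \frac{73}{250} = - \frac{1516}{1125} \approx -1.3476$)
$A{\left(\frac{6 + 6}{-3 - 5} \right)} B = 1 \left(- \frac{1516}{1125}\right) = - \frac{1516}{1125}$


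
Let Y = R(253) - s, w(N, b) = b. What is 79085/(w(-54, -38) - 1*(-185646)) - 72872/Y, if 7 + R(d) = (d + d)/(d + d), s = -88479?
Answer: -6528738971/16421296584 ≈ -0.39758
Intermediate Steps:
R(d) = -6 (R(d) = -7 + (d + d)/(d + d) = -7 + (2*d)/((2*d)) = -7 + (2*d)*(1/(2*d)) = -7 + 1 = -6)
Y = 88473 (Y = -6 - 1*(-88479) = -6 + 88479 = 88473)
79085/(w(-54, -38) - 1*(-185646)) - 72872/Y = 79085/(-38 - 1*(-185646)) - 72872/88473 = 79085/(-38 + 185646) - 72872*1/88473 = 79085/185608 - 72872/88473 = -6528738971/16421296584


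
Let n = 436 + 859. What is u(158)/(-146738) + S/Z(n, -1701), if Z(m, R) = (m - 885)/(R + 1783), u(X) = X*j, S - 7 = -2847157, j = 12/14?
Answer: -292449568164/513583 ≈ -5.6943e+5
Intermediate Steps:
j = 6/7 (j = 12*(1/14) = 6/7 ≈ 0.85714)
S = -2847150 (S = 7 - 2847157 = -2847150)
u(X) = 6*X/7 (u(X) = X*(6/7) = 6*X/7)
n = 1295
Z(m, R) = (-885 + m)/(1783 + R)
u(158)/(-146738) + S/Z(n, -1701) = ((6/7)*158)/(-146738) - 2847150*(1783 - 1701)/(-885 + 1295) = (948/7)*(-1/146738) - 2847150/(410/82) = -474/513583 - 2847150/((1/82)*410) = -474/513583 - 2847150/5 = -474/513583 - 2847150*⅕ = -474/513583 - 569430 = -292449568164/513583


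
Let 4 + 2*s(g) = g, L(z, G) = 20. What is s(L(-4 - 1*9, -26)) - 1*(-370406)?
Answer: 370414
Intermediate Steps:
s(g) = -2 + g/2
s(L(-4 - 1*9, -26)) - 1*(-370406) = (-2 + (1/2)*20) - 1*(-370406) = (-2 + 10) + 370406 = 8 + 370406 = 370414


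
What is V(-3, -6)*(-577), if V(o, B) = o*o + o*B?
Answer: -15579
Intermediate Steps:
V(o, B) = o**2 + B*o
V(-3, -6)*(-577) = -3*(-6 - 3)*(-577) = -3*(-9)*(-577) = 27*(-577) = -15579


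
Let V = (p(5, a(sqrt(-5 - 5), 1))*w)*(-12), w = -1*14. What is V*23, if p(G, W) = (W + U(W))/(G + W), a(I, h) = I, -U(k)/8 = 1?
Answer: -3312 + 7176*I*sqrt(10)/5 ≈ -3312.0 + 4538.5*I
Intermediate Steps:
U(k) = -8 (U(k) = -8*1 = -8)
p(G, W) = (-8 + W)/(G + W) (p(G, W) = (W - 8)/(G + W) = (-8 + W)/(G + W))
w = -14
V = 168*(-8 + I*sqrt(10))/(5 + I*sqrt(10)) (V = (((-8 + sqrt(-5 - 5))/(5 + sqrt(-5 - 5)))*(-14))*(-12) = (((-8 + sqrt(-10))/(5 + sqrt(-10)))*(-14))*(-12) = (((-8 + I*sqrt(10))/(5 + I*sqrt(10)))*(-14))*(-12) = -14*(-8 + I*sqrt(10))/(5 + I*sqrt(10))*(-12) = 168*(-8 + I*sqrt(10))/(5 + I*sqrt(10)) ≈ -144.0 + 197.33*I)
V*23 = (-144 + 312*I*sqrt(10)/5)*23 = -3312 + 7176*I*sqrt(10)/5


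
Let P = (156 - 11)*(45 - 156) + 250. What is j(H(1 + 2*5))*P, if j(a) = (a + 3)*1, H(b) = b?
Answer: -221830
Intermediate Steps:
j(a) = 3 + a (j(a) = (3 + a)*1 = 3 + a)
P = -15845 (P = 145*(-111) + 250 = -16095 + 250 = -15845)
j(H(1 + 2*5))*P = (3 + (1 + 2*5))*(-15845) = (3 + (1 + 10))*(-15845) = (3 + 11)*(-15845) = 14*(-15845) = -221830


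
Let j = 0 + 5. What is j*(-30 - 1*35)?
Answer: -325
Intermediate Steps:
j = 5
j*(-30 - 1*35) = 5*(-30 - 1*35) = 5*(-30 - 35) = 5*(-65) = -325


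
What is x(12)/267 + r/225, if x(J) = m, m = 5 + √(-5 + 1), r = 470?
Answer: 8441/4005 + 2*I/267 ≈ 2.1076 + 0.0074906*I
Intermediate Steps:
m = 5 + 2*I (m = 5 + √(-4) = 5 + 2*I ≈ 5.0 + 2.0*I)
x(J) = 5 + 2*I
x(12)/267 + r/225 = (5 + 2*I)/267 + 470/225 = (5 + 2*I)*(1/267) + 470*(1/225) = (5/267 + 2*I/267) + 94/45 = 8441/4005 + 2*I/267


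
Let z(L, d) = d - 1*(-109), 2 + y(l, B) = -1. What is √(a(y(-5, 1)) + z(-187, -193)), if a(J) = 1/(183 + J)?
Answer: I*√75595/30 ≈ 9.1649*I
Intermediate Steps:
y(l, B) = -3 (y(l, B) = -2 - 1 = -3)
z(L, d) = 109 + d (z(L, d) = d + 109 = 109 + d)
√(a(y(-5, 1)) + z(-187, -193)) = √(1/(183 - 3) + (109 - 193)) = √(1/180 - 84) = √(-15119/180) = I*√75595/30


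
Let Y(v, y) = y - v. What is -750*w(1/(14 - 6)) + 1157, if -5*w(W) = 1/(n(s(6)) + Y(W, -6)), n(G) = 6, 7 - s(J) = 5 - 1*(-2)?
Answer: -43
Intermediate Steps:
s(J) = 0 (s(J) = 7 - (5 - 1*(-2)) = 7 - (5 + 2) = 7 - 1*7 = 7 - 7 = 0)
w(W) = 1/(5*W) (w(W) = -1/(5*(6 + (-6 - W))) = -(-1/W)/5 = -(-1)/(5*W) = 1/(5*W))
-750*w(1/(14 - 6)) + 1157 = -150/(1/(14 - 6)) + 1157 = -150/(1/8) + 1157 = -150/⅛ + 1157 = -150*8 + 1157 = -750*8/5 + 1157 = -1200 + 1157 = -43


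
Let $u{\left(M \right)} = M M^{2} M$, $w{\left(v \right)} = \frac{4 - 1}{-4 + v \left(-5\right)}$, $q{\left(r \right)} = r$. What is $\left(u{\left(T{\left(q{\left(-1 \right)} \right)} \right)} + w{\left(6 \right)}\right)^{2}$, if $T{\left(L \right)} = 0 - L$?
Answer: $\frac{961}{1156} \approx 0.83132$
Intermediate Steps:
$w{\left(v \right)} = \frac{3}{-4 - 5 v}$
$T{\left(L \right)} = - L$
$u{\left(M \right)} = M^{4}$ ($u{\left(M \right)} = M^{3} M = M^{4}$)
$\left(u{\left(T{\left(q{\left(-1 \right)} \right)} \right)} + w{\left(6 \right)}\right)^{2} = \left(\left(\left(-1\right) \left(-1\right)\right)^{4} - \frac{3}{4 + 5 \cdot 6}\right)^{2} = \left(1^{4} - \frac{3}{4 + 30}\right)^{2} = \left(1 - \frac{3}{34}\right)^{2} = \left(\frac{31}{34}\right)^{2} = \frac{961}{1156}$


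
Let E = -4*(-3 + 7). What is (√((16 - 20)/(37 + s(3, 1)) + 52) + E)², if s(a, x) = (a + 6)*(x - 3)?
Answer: 5848/19 - 64*√4674/19 ≈ 77.502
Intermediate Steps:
s(a, x) = (-3 + x)*(6 + a) (s(a, x) = (6 + a)*(-3 + x) = (-3 + x)*(6 + a))
E = -16 (E = -4*4 = -16)
(√((16 - 20)/(37 + s(3, 1)) + 52) + E)² = (√((16 - 20)/(37 + (-18 - 3*3 + 6*1 + 3*1)) + 52) - 16)² = (√(-4/(37 + (-18 - 9 + 6 + 3)) + 52) - 16)² = (√(-4/(37 - 18) + 52) - 16)² = (√(-4/19 + 52) - 16)² = (√(984/19) - 16)² = (2*√4674/19 - 16)² = (-16 + 2*√4674/19)²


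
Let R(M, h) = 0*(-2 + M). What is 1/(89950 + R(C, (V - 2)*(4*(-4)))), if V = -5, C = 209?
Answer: 1/89950 ≈ 1.1117e-5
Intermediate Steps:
R(M, h) = 0
1/(89950 + R(C, (V - 2)*(4*(-4)))) = 1/(89950 + 0) = 1/89950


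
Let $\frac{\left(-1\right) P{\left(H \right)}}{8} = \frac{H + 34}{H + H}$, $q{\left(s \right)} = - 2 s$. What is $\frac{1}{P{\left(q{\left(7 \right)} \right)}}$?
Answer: $\frac{7}{40} \approx 0.175$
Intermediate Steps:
$P{\left(H \right)} = - \frac{4 \left(34 + H\right)}{H}$ ($P{\left(H \right)} = - 8 \frac{H + 34}{H + H} = - 8 \frac{34 + H}{2 H} = - \frac{4 \left(34 + H\right)}{H}$)
$\frac{1}{P{\left(q{\left(7 \right)} \right)}} = \frac{1}{-4 - \frac{136}{\left(-2\right) 7}} = \frac{1}{-4 - \frac{136}{-14}} = \frac{1}{-4 - - \frac{68}{7}} = \frac{1}{-4 + \frac{68}{7}} = \frac{1}{\frac{40}{7}} = \frac{7}{40}$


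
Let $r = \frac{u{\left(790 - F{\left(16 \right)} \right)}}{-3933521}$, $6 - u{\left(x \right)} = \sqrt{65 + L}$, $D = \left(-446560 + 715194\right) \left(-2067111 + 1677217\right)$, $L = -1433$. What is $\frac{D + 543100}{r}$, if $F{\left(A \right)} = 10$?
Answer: $\frac{68665012202381936 i}{i + \sqrt{38}} \approx 1.7606 \cdot 10^{15} + 1.0853 \cdot 10^{16} i$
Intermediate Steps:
$D = -104738784796$ ($D = 268634 \left(-389894\right) = -104738784796$)
$u{\left(x \right)} = 6 - 6 i \sqrt{38}$ ($u{\left(x \right)} = 6 - \sqrt{65 - 1433} = 6 - \sqrt{-1368} = 6 - 6 i \sqrt{38}$)
$r = - \frac{6}{3933521} + \frac{6 i \sqrt{38}}{3933521}$ ($r = \frac{6 - 6 i \sqrt{38}}{-3933521} = \left(6 - 6 i \sqrt{38}\right) \left(- \frac{1}{3933521}\right) = - \frac{6}{3933521} + \frac{6 i \sqrt{38}}{3933521} \approx -1.5254 \cdot 10^{-6} + 9.4029 \cdot 10^{-6} i$)
$\frac{D + 543100}{r} = \frac{-104738784796 + 543100}{- \frac{6}{3933521} + \frac{6 i \sqrt{38}}{3933521}} = - \frac{104738241696}{- \frac{6}{3933521} + \frac{6 i \sqrt{38}}{3933521}}$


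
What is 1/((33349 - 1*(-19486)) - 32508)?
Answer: 1/20327 ≈ 4.9196e-5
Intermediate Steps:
1/((33349 - 1*(-19486)) - 32508) = 1/((33349 + 19486) - 32508) = 1/(52835 - 32508) = 1/20327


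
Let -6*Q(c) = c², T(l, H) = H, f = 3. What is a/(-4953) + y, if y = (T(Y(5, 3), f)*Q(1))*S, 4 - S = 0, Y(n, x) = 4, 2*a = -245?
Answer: -19567/9906 ≈ -1.9753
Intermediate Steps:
a = -245/2 (a = (½)*(-245) = -245/2 ≈ -122.50)
S = 4 (S = 4 - 1*0 = 4 + 0 = 4)
Q(c) = -c²/6
y = -2 (y = (3*(-⅙*1²))*4 = (3*(-⅙*1))*4 = (3*(-⅙))*4 = -½*4 = -2)
a/(-4953) + y = -245/2/(-4953) - 2 = -245/2*(-1/4953) - 2 = 245/9906 - 2 = -19567/9906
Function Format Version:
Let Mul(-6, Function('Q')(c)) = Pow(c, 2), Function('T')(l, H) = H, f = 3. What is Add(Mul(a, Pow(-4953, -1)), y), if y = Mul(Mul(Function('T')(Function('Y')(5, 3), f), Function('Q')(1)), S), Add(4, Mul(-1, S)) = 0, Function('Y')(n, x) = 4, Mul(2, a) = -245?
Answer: Rational(-19567, 9906) ≈ -1.9753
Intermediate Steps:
a = Rational(-245, 2) (a = Mul(Rational(1, 2), -245) = Rational(-245, 2) ≈ -122.50)
S = 4 (S = Add(4, Mul(-1, 0)) = Add(4, 0) = 4)
Function('Q')(c) = Mul(Rational(-1, 6), Pow(c, 2))
y = -2 (y = Mul(Mul(3, Mul(Rational(-1, 6), Pow(1, 2))), 4) = Mul(Mul(3, Mul(Rational(-1, 6), 1)), 4) = Mul(Mul(3, Rational(-1, 6)), 4) = Mul(Rational(-1, 2), 4) = -2)
Add(Mul(a, Pow(-4953, -1)), y) = Add(Mul(Rational(-245, 2), Pow(-4953, -1)), -2) = Add(Mul(Rational(-245, 2), Rational(-1, 4953)), -2) = Add(Rational(245, 9906), -2) = Rational(-19567, 9906)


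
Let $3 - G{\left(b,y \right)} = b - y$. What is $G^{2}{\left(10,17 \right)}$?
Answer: $100$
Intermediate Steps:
$G{\left(b,y \right)} = 3 + y - b$ ($G{\left(b,y \right)} = 3 - \left(b - y\right) = 3 + y - b$)
$G^{2}{\left(10,17 \right)} = \left(3 + 17 - 10\right)^{2} = 10^{2} = 100$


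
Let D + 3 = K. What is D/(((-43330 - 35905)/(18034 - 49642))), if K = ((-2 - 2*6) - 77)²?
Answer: 261651024/79235 ≈ 3302.2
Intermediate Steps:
K = 8281 (K = ((-2 - 12) - 77)² = (-14 - 77)² = (-91)² = 8281)
D = 8278 (D = -3 + 8281 = 8278)
D/(((-43330 - 35905)/(18034 - 49642))) = 8278/(((-43330 - 35905)/(18034 - 49642))) = 8278/((-79235/(-31608))) = 8278/((-79235*(-1/31608))) = 8278/(79235/31608) = 8278*(31608/79235) = 261651024/79235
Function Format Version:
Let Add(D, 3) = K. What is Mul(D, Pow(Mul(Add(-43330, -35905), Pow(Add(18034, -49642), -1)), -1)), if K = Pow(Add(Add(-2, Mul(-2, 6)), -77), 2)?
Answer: Rational(261651024, 79235) ≈ 3302.2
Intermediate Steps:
K = 8281 (K = Pow(Add(Add(-2, -12), -77), 2) = Pow(Add(-14, -77), 2) = Pow(-91, 2) = 8281)
D = 8278 (D = Add(-3, 8281) = 8278)
Mul(D, Pow(Mul(Add(-43330, -35905), Pow(Add(18034, -49642), -1)), -1)) = Mul(8278, Pow(Mul(Add(-43330, -35905), Pow(Add(18034, -49642), -1)), -1)) = Mul(8278, Pow(Mul(-79235, Pow(-31608, -1)), -1)) = Mul(8278, Pow(Mul(-79235, Rational(-1, 31608)), -1)) = Mul(8278, Pow(Rational(79235, 31608), -1)) = Mul(8278, Rational(31608, 79235)) = Rational(261651024, 79235)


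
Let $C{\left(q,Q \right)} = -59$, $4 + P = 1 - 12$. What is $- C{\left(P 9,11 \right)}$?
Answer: $59$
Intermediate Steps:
$P = -15$ ($P = -4 + \left(1 - 12\right) = -4 - 11 = -15$)
$- C{\left(P 9,11 \right)} = \left(-1\right) \left(-59\right) = 59$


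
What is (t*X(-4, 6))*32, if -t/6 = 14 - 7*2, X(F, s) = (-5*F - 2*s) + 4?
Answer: 0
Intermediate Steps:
X(F, s) = 4 - 5*F - 2*s
t = 0 (t = -6*(14 - 7*2) = -6*(14 - 1*14) = -6*(14 - 14) = -6*0 = 0)
(t*X(-4, 6))*32 = (0*(4 - 5*(-4) - 2*6))*32 = (0*(4 + 20 - 12))*32 = (0*12)*32 = 0*32 = 0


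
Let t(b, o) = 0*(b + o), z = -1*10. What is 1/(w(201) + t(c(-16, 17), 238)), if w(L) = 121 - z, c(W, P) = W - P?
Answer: 1/131 ≈ 0.0076336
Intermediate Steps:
z = -10
w(L) = 131 (w(L) = 121 - 1*(-10) = 121 + 10 = 131)
t(b, o) = 0
1/(w(201) + t(c(-16, 17), 238)) = 1/(131 + 0) = 1/131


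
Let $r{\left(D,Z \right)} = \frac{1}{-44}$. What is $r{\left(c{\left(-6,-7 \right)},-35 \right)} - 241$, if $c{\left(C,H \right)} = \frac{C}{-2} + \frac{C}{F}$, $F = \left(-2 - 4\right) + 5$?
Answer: $- \frac{10605}{44} \approx -241.02$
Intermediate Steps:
$F = -1$ ($F = -6 + 5 = -1$)
$c{\left(C,H \right)} = - \frac{3 C}{2}$ ($c{\left(C,H \right)} = \frac{C}{-2} + \frac{C}{-1} = C \left(- \frac{1}{2}\right) + C \left(-1\right) = - \frac{C}{2} - C = - \frac{3 C}{2}$)
$r{\left(D,Z \right)} = - \frac{1}{44}$
$r{\left(c{\left(-6,-7 \right)},-35 \right)} - 241 = - \frac{1}{44} - 241 = - \frac{10605}{44}$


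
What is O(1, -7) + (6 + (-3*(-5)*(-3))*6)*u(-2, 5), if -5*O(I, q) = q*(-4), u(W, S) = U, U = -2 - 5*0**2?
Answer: 2612/5 ≈ 522.40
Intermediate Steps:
U = -2 (U = -2 - 5*0 = -2 + 0 = -2)
u(W, S) = -2
O(I, q) = 4*q/5 (O(I, q) = -q*(-4)/5 = -(-4)*q/5 = 4*q/5)
O(1, -7) + (6 + (-3*(-5)*(-3))*6)*u(-2, 5) = (4/5)*(-7) + (6 + (-3*(-5)*(-3))*6)*(-2) = -28/5 + (6 + (15*(-3))*6)*(-2) = -28/5 + (6 - 45*6)*(-2) = -28/5 + (6 - 270)*(-2) = -28/5 - 264*(-2) = -28/5 + 528 = 2612/5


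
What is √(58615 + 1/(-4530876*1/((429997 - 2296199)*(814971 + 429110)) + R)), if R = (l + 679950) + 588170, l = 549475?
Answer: 2*√65237549785990116887497781559387265541202/2109961017825125133 ≈ 242.11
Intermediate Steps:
R = 1817595 (R = (549475 + 679950) + 588170 = 1229425 + 588170 = 1817595)
√(58615 + 1/(-4530876*1/((429997 - 2296199)*(814971 + 429110)) + R)) = √(58615 + 1/(-4530876*1/((429997 - 2296199)*(814971 + 429110)) + 1817595)) = √(58615 + 1/(-4530876/((-1866202*1244081)) + 1817595)) = √(58615 + 1/(-4530876/(-2321706450362) + 1817595)) = √(58615 + 1/(-4530876*(-1/2321706450362) + 1817595)) = √(58615 + 1/(2265438/1160853225181 + 1817595)) = √(58615 + 1/(2109961017825125133/1160853225181)) = √(58615 + 1160853225181/2109961017825125133) = √(123675365060980562895976/2109961017825125133) = 2*√65237549785990116887497781559387265541202/2109961017825125133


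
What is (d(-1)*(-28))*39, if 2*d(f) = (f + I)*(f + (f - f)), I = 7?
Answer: 3276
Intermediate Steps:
d(f) = f*(7 + f)/2 (d(f) = ((f + 7)*(f + (f - f)))/2 = ((7 + f)*(f + 0))/2 = ((7 + f)*f)/2 = (f*(7 + f))/2 = f*(7 + f)/2)
(d(-1)*(-28))*39 = (((1/2)*(-1)*(7 - 1))*(-28))*39 = (((1/2)*(-1)*6)*(-28))*39 = -3*(-28)*39 = 84*39 = 3276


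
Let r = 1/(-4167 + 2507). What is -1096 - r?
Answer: -1819359/1660 ≈ -1096.0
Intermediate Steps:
r = -1/1660 (r = 1/(-1660) = -1/1660 ≈ -0.00060241)
-1096 - r = -1096 - 1*(-1/1660) = -1096 + 1/1660 = -1819359/1660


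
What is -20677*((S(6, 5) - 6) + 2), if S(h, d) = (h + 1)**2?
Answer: -930465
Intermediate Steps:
S(h, d) = (1 + h)**2
-20677*((S(6, 5) - 6) + 2) = -20677*(((1 + 6)**2 - 6) + 2) = -20677*((7**2 - 6) + 2) = -20677*((49 - 6) + 2) = -20677*(43 + 2) = -20677*45 = -930465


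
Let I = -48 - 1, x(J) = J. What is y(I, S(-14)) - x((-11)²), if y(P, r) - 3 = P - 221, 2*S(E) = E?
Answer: -388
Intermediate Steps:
S(E) = E/2
I = -49
y(P, r) = -218 + P (y(P, r) = 3 + (P - 221) = 3 + (-221 + P) = -218 + P)
y(I, S(-14)) - x((-11)²) = (-218 - 49) - 1*(-11)² = -267 - 1*121 = -267 - 121 = -388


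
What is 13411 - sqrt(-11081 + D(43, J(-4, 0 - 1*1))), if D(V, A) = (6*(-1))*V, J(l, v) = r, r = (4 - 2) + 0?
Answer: 13411 - I*sqrt(11339) ≈ 13411.0 - 106.48*I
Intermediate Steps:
r = 2 (r = 2 + 0 = 2)
J(l, v) = 2
D(V, A) = -6*V
13411 - sqrt(-11081 + D(43, J(-4, 0 - 1*1))) = 13411 - sqrt(-11081 - 6*43) = 13411 - sqrt(-11081 - 258) = 13411 - sqrt(-11339) = 13411 - I*sqrt(11339)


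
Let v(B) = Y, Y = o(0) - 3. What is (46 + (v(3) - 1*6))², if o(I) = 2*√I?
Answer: 1369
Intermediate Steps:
Y = -3 (Y = 2*√0 - 3 = 2*0 - 3 = 0 - 3 = -3)
v(B) = -3
(46 + (v(3) - 1*6))² = (46 + (-3 - 1*6))² = (46 + (-3 - 6))² = (46 - 9)² = 37² = 1369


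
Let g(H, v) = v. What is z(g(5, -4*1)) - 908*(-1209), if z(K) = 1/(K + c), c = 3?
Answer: 1097771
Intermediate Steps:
z(K) = 1/(3 + K) (z(K) = 1/(K + 3) = 1/(3 + K))
z(g(5, -4*1)) - 908*(-1209) = 1/(3 - 4*1) - 908*(-1209) = 1/(3 - 4) + 1097772 = 1/(-1) + 1097772 = -1 + 1097772 = 1097771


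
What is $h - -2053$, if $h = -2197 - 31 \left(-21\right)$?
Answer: $507$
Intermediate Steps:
$h = -1546$ ($h = -2197 - -651 = -2197 + 651 = -1546$)
$h - -2053 = -1546 - -2053 = -1546 + 2053 = 507$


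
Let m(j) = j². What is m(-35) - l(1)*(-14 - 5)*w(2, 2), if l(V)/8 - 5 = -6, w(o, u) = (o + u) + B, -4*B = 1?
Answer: 655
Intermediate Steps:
B = -¼ (B = -¼*1 = -¼ ≈ -0.25000)
w(o, u) = -¼ + o + u (w(o, u) = (o + u) - ¼ = -¼ + o + u)
l(V) = -8 (l(V) = 40 + 8*(-6) = 40 - 48 = -8)
m(-35) - l(1)*(-14 - 5)*w(2, 2) = (-35)² - (-8*(-14 - 5))*(-¼ + 2 + 2) = 1225 - (-8*(-19))*15/4 = 1225 - 152*15/4 = 1225 - 1*570 = 1225 - 570 = 655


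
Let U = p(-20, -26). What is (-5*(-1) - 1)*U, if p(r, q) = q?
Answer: -104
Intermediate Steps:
U = -26
(-5*(-1) - 1)*U = (-5*(-1) - 1)*(-26) = (5 - 1)*(-26) = 4*(-26) = -104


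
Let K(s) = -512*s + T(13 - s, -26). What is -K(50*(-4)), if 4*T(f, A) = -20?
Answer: -102395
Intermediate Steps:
T(f, A) = -5 (T(f, A) = (1/4)*(-20) = -5)
K(s) = -5 - 512*s (K(s) = -512*s - 5 = -5 - 512*s)
-K(50*(-4)) = -(-5 - 25600*(-4)) = -(-5 - 512*(-200)) = -(-5 + 102400) = -1*102395 = -102395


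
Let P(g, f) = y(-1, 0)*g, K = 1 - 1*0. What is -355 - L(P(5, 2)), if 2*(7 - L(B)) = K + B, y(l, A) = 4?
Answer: -703/2 ≈ -351.50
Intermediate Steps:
K = 1 (K = 1 + 0 = 1)
P(g, f) = 4*g
L(B) = 13/2 - B/2 (L(B) = 7 - (1 + B)/2 = 7 + (-½ - B/2) = 13/2 - B/2)
-355 - L(P(5, 2)) = -355 - (13/2 - 2*5) = -355 - (13/2 - ½*20) = -355 - (13/2 - 10) = -355 - 1*(-7/2) = -355 + 7/2 = -703/2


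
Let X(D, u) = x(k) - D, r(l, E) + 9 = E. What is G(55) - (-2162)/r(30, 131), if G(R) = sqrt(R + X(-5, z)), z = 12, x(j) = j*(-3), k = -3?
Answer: 1081/61 + sqrt(69) ≈ 26.028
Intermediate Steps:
x(j) = -3*j
r(l, E) = -9 + E
X(D, u) = 9 - D (X(D, u) = -3*(-3) - D = 9 - D)
G(R) = sqrt(14 + R) (G(R) = sqrt(R + (9 - 1*(-5))) = sqrt(R + (9 + 5)) = sqrt(R + 14) = sqrt(14 + R))
G(55) - (-2162)/r(30, 131) = sqrt(14 + 55) - (-2162)/(-9 + 131) = sqrt(69) - (-2162)/122 = sqrt(69) - 1*(-1081/61) = sqrt(69) + 1081/61 = 1081/61 + sqrt(69)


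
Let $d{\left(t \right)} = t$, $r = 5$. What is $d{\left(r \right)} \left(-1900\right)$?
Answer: $-9500$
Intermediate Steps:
$d{\left(r \right)} \left(-1900\right) = 5 \left(-1900\right) = -9500$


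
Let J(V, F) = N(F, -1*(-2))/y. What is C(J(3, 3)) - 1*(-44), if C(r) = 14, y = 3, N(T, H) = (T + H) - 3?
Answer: 58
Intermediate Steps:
N(T, H) = -3 + H + T (N(T, H) = (H + T) - 3 = -3 + H + T)
J(V, F) = -⅓ + F/3 (J(V, F) = (-3 - 1*(-2) + F)/3 = (-3 + 2 + F)*(⅓) = (-1 + F)*(⅓) = -⅓ + F/3)
C(J(3, 3)) - 1*(-44) = 14 - 1*(-44) = 14 + 44 = 58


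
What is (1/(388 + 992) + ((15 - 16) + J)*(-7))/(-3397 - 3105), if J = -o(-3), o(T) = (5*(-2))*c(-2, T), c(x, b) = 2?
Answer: 183539/8972760 ≈ 0.020455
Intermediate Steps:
o(T) = -20 (o(T) = (5*(-2))*2 = -10*2 = -20)
J = 20 (J = -1*(-20) = 20)
(1/(388 + 992) + ((15 - 16) + J)*(-7))/(-3397 - 3105) = (1/(388 + 992) + ((15 - 16) + 20)*(-7))/(-3397 - 3105) = (1/1380 + (-1 + 20)*(-7))/(-6502) = (1/1380 + 19*(-7))*(-1/6502) = (1/1380 - 133)*(-1/6502) = -183539/1380*(-1/6502) = 183539/8972760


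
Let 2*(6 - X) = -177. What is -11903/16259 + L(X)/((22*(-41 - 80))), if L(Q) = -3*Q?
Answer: -54152719/86562916 ≈ -0.62559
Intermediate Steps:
X = 189/2 (X = 6 - 1/2*(-177) = 6 + 177/2 = 189/2 ≈ 94.500)
-11903/16259 + L(X)/((22*(-41 - 80))) = -11903/16259 + (-3*189/2)/((22*(-41 - 80))) = -11903*1/16259 - 567/(2*(22*(-121))) = -11903/16259 - 567/2/(-2662) = -11903/16259 - 567/2*(-1/2662) = -11903/16259 + 567/5324 = -54152719/86562916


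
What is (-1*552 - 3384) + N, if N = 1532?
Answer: -2404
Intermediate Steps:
(-1*552 - 3384) + N = (-1*552 - 3384) + 1532 = (-552 - 3384) + 1532 = -3936 + 1532 = -2404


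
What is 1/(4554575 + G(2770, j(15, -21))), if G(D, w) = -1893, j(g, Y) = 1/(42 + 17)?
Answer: 1/4552682 ≈ 2.1965e-7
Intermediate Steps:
j(g, Y) = 1/59
1/(4554575 + G(2770, j(15, -21))) = 1/(4554575 - 1893) = 1/4552682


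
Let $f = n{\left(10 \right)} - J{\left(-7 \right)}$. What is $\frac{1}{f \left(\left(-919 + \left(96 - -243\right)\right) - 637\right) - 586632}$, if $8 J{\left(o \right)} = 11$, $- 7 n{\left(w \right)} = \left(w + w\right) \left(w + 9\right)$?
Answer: $- \frac{56}{29058003} \approx -1.9272 \cdot 10^{-6}$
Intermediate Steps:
$n{\left(w \right)} = - \frac{2 w \left(9 + w\right)}{7}$ ($n{\left(w \right)} = - \frac{\left(w + w\right) \left(w + 9\right)}{7} = - \frac{2 w \left(9 + w\right)}{7}$)
$J{\left(o \right)} = \frac{11}{8}$ ($J{\left(o \right)} = \frac{1}{8} \cdot 11 = \frac{11}{8}$)
$f = - \frac{3117}{56}$ ($f = \left(- \frac{2}{7}\right) 10 \left(9 + 10\right) - \frac{11}{8} = \left(- \frac{2}{7}\right) 10 \cdot 19 - \frac{11}{8} = - \frac{380}{7} - \frac{11}{8} = - \frac{3117}{56} \approx -55.661$)
$\frac{1}{f \left(\left(-919 + \left(96 - -243\right)\right) - 637\right) - 586632} = \frac{1}{- \frac{3117 \left(\left(-919 + \left(96 - -243\right)\right) - 637\right)}{56} - 586632} = \frac{1}{- \frac{3117 \left(\left(-919 + \left(96 + 243\right)\right) - 637\right)}{56} - 586632} = \frac{1}{- \frac{3117 \left(\left(-919 + 339\right) - 637\right)}{56} - 586632} = \frac{1}{- \frac{3117 \left(-580 - 637\right)}{56} - 586632} = \frac{1}{\left(- \frac{3117}{56}\right) \left(-1217\right) - 586632} = \frac{1}{\frac{3793389}{56} - 586632} = \frac{1}{- \frac{29058003}{56}} = - \frac{56}{29058003}$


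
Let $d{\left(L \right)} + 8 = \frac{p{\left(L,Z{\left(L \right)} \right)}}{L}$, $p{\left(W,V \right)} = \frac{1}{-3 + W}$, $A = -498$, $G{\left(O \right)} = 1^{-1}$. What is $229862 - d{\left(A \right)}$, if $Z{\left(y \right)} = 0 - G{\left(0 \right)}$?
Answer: $\frac{57352105259}{249498} \approx 2.2987 \cdot 10^{5}$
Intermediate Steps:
$G{\left(O \right)} = 1$
$Z{\left(y \right)} = -1$ ($Z{\left(y \right)} = 0 - 1 = -1$)
$d{\left(L \right)} = -8 + \frac{1}{L \left(-3 + L\right)}$ ($d{\left(L \right)} = -8 + \frac{1}{\left(-3 + L\right) L} = -8 + \frac{1}{L \left(-3 + L\right)}$)
$229862 - d{\left(A \right)} = 229862 - \left(-8 + \frac{1}{\left(-498\right) \left(-3 - 498\right)}\right) = 229862 - \left(-8 - \frac{1}{498 \left(-501\right)}\right) = 229862 - \left(-8 - - \frac{1}{249498}\right) = 229862 - \left(-8 + \frac{1}{249498}\right) = 229862 - - \frac{1995983}{249498} = 229862 + \frac{1995983}{249498} = \frac{57352105259}{249498}$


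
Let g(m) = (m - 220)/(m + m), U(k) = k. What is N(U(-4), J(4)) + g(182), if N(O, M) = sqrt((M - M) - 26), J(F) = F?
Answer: -19/182 + I*sqrt(26) ≈ -0.1044 + 5.099*I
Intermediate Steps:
N(O, M) = I*sqrt(26) (N(O, M) = sqrt(0 - 26) = sqrt(-26) = I*sqrt(26))
g(m) = (-220 + m)/(2*m) (g(m) = (-220 + m)/((2*m)) = (-220 + m)*(1/(2*m)) = (-220 + m)/(2*m))
N(U(-4), J(4)) + g(182) = I*sqrt(26) + (1/2)*(-220 + 182)/182 = I*sqrt(26) + (1/2)*(1/182)*(-38) = I*sqrt(26) - 19/182 = -19/182 + I*sqrt(26)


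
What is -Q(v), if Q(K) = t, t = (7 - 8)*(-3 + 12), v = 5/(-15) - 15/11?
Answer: 9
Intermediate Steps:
v = -56/33 (v = 5*(-1/15) - 15*1/11 = -1/3 - 15/11 = -56/33 ≈ -1.6970)
t = -9 (t = -1*9 = -9)
Q(K) = -9
-Q(v) = -1*(-9) = 9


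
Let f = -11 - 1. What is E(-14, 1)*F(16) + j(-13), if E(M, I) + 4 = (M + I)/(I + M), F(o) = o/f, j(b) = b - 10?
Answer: -19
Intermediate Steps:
j(b) = -10 + b
f = -12
F(o) = -o/12 (F(o) = o/(-12) = o*(-1/12) = -o/12)
E(M, I) = -3 (E(M, I) = -4 + (M + I)/(I + M) = -4 + (I + M)/(I + M) = -4 + 1 = -3)
E(-14, 1)*F(16) + j(-13) = -(-1)*16/4 + (-10 - 13) = -3*(-4/3) - 23 = 4 - 23 = -19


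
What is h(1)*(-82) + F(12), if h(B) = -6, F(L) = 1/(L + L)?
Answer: 11809/24 ≈ 492.04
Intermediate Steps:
F(L) = 1/(2*L)
h(1)*(-82) + F(12) = -6*(-82) + (½)/12 = 492 + (½)*(1/12) = 492 + 1/24 = 11809/24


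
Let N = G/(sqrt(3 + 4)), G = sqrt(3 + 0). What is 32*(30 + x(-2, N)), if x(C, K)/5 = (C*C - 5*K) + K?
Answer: 1600 - 640*sqrt(21)/7 ≈ 1181.0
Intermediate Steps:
G = sqrt(3) ≈ 1.7320
N = sqrt(21)/7 (N = sqrt(3)/(sqrt(3 + 4)) = sqrt(3)/(sqrt(7)) = sqrt(3)*(sqrt(7)/7) = sqrt(21)/7 ≈ 0.65465)
x(C, K) = -20*K + 5*C**2 (x(C, K) = 5*((C*C - 5*K) + K) = 5*((C**2 - 5*K) + K) = 5*(C**2 - 4*K) = -20*K + 5*C**2)
32*(30 + x(-2, N)) = 32*(30 + (-20*sqrt(21)/7 + 5*(-2)**2)) = 32*(30 + (-20*sqrt(21)/7 + 5*4)) = 32*(30 + (-20*sqrt(21)/7 + 20)) = 32*(30 + (20 - 20*sqrt(21)/7)) = 32*(50 - 20*sqrt(21)/7) = 1600 - 640*sqrt(21)/7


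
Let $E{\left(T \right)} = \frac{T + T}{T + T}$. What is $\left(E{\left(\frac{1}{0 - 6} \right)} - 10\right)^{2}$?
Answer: $81$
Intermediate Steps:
$E{\left(T \right)} = 1$ ($E{\left(T \right)} = \frac{2 T}{2 T} = 2 T \frac{1}{2 T} = 1$)
$\left(E{\left(\frac{1}{0 - 6} \right)} - 10\right)^{2} = \left(1 - 10\right)^{2} = \left(-9\right)^{2} = 81$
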